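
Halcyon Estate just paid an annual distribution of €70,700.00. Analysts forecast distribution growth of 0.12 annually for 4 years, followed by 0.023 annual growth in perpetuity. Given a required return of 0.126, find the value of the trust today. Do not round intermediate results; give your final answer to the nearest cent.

€966400.19

D_1 = 79184.00000
D_2 = 88686.08000
D_3 = 99328.40960
D_4 = 111247.81875
Terminal value at year 4: TV = D_4×(1+g_2)/(r−g_2) = 113806.51858/0.103 = 1104917.65615
P_0 = D_1/(1+r)^1 + D_2/(1+r)^2 + D_3/(1+r)^3 + D_4/(1+r)^4 + TV/(1+r)^4
    = 70323.26821 + 69948.54386 + 69575.81628 + 69205.07480 + 687347.49053 = 966400.19369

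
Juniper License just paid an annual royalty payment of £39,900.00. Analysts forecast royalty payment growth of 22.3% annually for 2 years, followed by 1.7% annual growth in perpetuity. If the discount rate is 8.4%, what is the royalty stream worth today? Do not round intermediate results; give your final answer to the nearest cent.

D_1 = 48797.70000
D_2 = 59679.58710
Terminal value at year 2: TV = D_2×(1+g_2)/(r−g_2) = 60694.14008/0.067 = 905882.68777
P_0 = D_1/(1+r)^1 + D_2/(1+r)^2 + TV/(1+r)^2
    = 45016.32841 + 50788.71739 + 770927.24753 = 866732.29333

£866732.29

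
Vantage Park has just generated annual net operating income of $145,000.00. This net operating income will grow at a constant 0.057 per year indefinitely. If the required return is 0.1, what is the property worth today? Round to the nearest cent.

D₁ = D₀ × (1 + g) = $145,000.00 × 1.057 = $153,265.0000
Growing perpetuity: P = D₁ / (r − g) = $153,265.0000 / (0.1 − 0.057) = $3,564,302.33

$3564302.33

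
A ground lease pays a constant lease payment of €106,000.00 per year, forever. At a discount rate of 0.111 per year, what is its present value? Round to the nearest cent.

€954954.95

Level perpetuity: PV = C / r = €106,000.00 / 0.111 = €954,954.95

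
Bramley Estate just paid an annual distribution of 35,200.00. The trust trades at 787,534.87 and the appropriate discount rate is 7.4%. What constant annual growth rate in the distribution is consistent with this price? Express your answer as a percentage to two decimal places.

2.80%

P = D₀(1+g)/(r−g) ⇒ P(r−g) = D₀(1+g) ⇒ g(P+D₀) = P·r − D₀
g = (P·r − D₀)/(P + D₀) = (787,534.87×0.074 − 35,200.00) / (787,534.87 + 35,200.00) = 0.028050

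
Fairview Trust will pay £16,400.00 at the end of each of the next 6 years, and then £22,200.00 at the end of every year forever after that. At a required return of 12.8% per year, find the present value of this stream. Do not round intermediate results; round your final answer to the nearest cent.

£150122.00

PV of 6-year annuity: £16,400.00 × [1 − (1+0.128)^−6] / 0.128 = 65926.59033
Perpetuity value at year 6: £22,200.00 / 0.128 = 173437.50000
PV of perpetuity: 173437.50000 / (1+0.128)^6 = 84195.40821
Total PV = 65926.59033 + 84195.40821 = 150121.99854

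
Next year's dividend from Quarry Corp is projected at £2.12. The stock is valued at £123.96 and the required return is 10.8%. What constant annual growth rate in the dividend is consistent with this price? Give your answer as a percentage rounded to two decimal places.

9.09%

P = D₁/(r−g) ⇒ g = r − D₁/P = 0.108 − £2.12/£123.96 = 0.090898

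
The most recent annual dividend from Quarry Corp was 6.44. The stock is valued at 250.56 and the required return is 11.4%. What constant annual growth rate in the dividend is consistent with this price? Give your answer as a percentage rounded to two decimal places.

P = D₀(1+g)/(r−g) ⇒ P(r−g) = D₀(1+g) ⇒ g(P+D₀) = P·r − D₀
g = (P·r − D₀)/(P + D₀) = (250.56×0.114 − 6.44) / (250.56 + 6.44) = 0.086085

8.61%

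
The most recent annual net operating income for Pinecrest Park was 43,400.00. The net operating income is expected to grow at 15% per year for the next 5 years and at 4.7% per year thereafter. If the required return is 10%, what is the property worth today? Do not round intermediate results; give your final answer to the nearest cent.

1319192.20

D_1 = 49910.00000
D_2 = 57396.50000
D_3 = 66005.97500
D_4 = 75906.87125
D_5 = 87292.90194
Terminal value at year 5: TV = D_5×(1+g_2)/(r−g_2) = 91395.66833/0.053 = 1724446.57224
P_0 = D_1/(1+r)^1 + D_2/(1+r)^2 + D_3/(1+r)^3 + D_4/(1+r)^4 + D_5/(1+r)^5 + TV/(1+r)^5
    = 45372.72727 + 47435.12397 + 49591.26597 + 51845.41442 + 54202.02416 + 1070745.64718 = 1319192.20297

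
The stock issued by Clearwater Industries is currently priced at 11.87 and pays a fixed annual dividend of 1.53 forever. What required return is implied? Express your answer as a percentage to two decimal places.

P = C/r ⇒ r = C/P = 1.53/11.87 = 0.128896

12.89%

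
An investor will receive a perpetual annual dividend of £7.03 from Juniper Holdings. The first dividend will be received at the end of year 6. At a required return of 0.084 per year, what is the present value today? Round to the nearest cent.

£55.92

Value at end of year 5: C / r = £7.03 / 0.084 = £83.6905
Discount to today: PV = £83.6905 / (1 + 0.084)^5 = £83.6905 / 1.496740 = £55.92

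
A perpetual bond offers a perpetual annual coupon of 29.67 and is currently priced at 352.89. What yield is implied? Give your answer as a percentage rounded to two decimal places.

8.41%

P = C/r ⇒ r = C/P = 29.67/352.89 = 0.084077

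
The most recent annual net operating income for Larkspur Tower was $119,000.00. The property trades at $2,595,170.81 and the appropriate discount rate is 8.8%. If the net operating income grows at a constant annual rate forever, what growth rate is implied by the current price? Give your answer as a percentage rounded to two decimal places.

P = D₀(1+g)/(r−g) ⇒ P(r−g) = D₀(1+g) ⇒ g(P+D₀) = P·r − D₀
g = (P·r − D₀)/(P + D₀) = ($2,595,170.81×0.088 − $119,000.00) / ($2,595,170.81 + $119,000.00) = 0.040298

4.03%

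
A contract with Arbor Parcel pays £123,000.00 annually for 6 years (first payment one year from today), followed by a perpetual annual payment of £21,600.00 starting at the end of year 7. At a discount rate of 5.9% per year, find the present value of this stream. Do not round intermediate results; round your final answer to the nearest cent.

£866288.83

PV of 6-year annuity: £123,000.00 × [1 − (1+0.059)^−6] / 0.059 = 606735.87600
Perpetuity value at year 6: £21,600.00 / 0.059 = 366101.69492
PV of perpetuity: 366101.69492 / (1+0.059)^6 = 259552.95571
Total PV = 606735.87600 + 259552.95571 = 866288.83172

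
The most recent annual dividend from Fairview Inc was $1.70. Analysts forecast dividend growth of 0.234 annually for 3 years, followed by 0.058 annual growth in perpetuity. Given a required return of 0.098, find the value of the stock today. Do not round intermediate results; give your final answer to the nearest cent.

$70.30

D_1 = 2.09780
D_2 = 2.58869
D_3 = 3.19444
Terminal value at year 3: TV = D_3×(1+g_2)/(r−g_2) = 3.37971/0.04 = 84.49287
P_0 = D_1/(1+r)^1 + D_2/(1+r)^2 + D_3/(1+r)^3 + TV/(1+r)^3
    = 1.91056 + 2.14721 + 2.41317 + 63.82827 = 70.29921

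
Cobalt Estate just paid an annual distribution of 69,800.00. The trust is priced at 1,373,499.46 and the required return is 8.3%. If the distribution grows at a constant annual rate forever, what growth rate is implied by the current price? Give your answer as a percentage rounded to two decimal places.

3.06%

P = D₀(1+g)/(r−g) ⇒ P(r−g) = D₀(1+g) ⇒ g(P+D₀) = P·r − D₀
g = (P·r − D₀)/(P + D₀) = (1,373,499.46×0.083 − 69,800.00) / (1,373,499.46 + 69,800.00) = 0.030625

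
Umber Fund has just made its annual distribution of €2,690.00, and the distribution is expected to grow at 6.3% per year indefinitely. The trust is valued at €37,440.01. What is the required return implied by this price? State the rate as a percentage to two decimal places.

13.94%

D₁ = €2,690.00 × 1.063 = €2,859.4700
P = D₁/(r − g) ⇒ r = D₁/P + g = €2,859.4700/€37,440.01 + 0.063 = 0.076375 + 0.063 = 0.139375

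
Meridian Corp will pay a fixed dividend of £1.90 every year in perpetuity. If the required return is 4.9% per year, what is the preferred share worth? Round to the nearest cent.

Level perpetuity: PV = C / r = £1.90 / 0.049 = £38.78

£38.78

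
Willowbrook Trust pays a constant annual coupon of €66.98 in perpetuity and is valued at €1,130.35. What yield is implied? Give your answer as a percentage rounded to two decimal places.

5.93%

P = C/r ⇒ r = C/P = €66.98/€1,130.35 = 0.059256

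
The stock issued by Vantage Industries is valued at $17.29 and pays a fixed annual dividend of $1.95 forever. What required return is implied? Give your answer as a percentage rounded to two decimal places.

11.28%

P = C/r ⇒ r = C/P = $1.95/$17.29 = 0.112782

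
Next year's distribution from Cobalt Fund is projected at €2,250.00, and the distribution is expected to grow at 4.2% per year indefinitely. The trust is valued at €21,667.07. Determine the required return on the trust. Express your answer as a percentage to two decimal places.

14.58%

P = D₁/(r − g) ⇒ r = D₁/P + g = €2,250.0000/€21,667.07 + 0.042 = 0.103844 + 0.042 = 0.145844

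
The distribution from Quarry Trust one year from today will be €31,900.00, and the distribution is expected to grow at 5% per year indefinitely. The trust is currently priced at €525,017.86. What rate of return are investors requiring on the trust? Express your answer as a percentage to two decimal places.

11.08%

P = D₁/(r − g) ⇒ r = D₁/P + g = €31,900.0000/€525,017.86 + 0.05 = 0.060760 + 0.05 = 0.110760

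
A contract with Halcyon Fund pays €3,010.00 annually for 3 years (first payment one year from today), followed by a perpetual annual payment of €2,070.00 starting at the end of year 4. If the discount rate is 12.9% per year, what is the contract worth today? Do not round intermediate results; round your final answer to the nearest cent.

PV of 3-year annuity: €3,010.00 × [1 − (1+0.129)^−3] / 0.129 = 7119.15447
Perpetuity value at year 3: €2,070.00 / 0.129 = 16046.51163
PV of perpetuity: 16046.51163 / (1+0.129)^3 = 11150.61470
Total PV = 7119.15447 + 11150.61470 = 18269.76917

€18269.77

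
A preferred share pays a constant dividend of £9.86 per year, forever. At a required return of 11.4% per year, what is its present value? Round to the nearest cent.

£86.49

Level perpetuity: PV = C / r = £9.86 / 0.114 = £86.49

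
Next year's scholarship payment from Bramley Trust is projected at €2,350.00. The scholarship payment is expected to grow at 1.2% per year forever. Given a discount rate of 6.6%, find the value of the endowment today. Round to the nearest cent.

€43518.52

Growing perpetuity: P = D₁ / (r − g) = €2,350.0000 / (0.066 − 0.012) = €43,518.52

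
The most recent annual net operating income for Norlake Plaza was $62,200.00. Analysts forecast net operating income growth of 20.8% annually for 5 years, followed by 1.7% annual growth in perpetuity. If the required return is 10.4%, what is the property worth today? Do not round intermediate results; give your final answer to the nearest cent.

D_1 = 75137.60000
D_2 = 90766.22080
D_3 = 109645.59473
D_4 = 132451.87843
D_5 = 160001.86914
Terminal value at year 5: TV = D_5×(1+g_2)/(r−g_2) = 162721.90092/0.087 = 1870366.67722
P_0 = D_1/(1+r)^1 + D_2/(1+r)^2 + D_3/(1+r)^3 + D_4/(1+r)^4 + D_5/(1+r)^5 + TV/(1+r)^5
    = 68059.42029 + 74470.81495 + 81486.18158 + 89162.41608 + 97561.77411 + 1140463.49740 = 1551204.10442

$1551204.10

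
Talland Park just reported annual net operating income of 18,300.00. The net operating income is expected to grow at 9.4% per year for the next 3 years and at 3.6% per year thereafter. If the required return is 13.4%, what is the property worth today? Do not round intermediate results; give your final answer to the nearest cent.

D_1 = 20020.20000
D_2 = 21902.09880
D_3 = 23960.89609
Terminal value at year 3: TV = D_3×(1+g_2)/(r−g_2) = 24823.48835/0.098 = 253300.90149
P_0 = D_1/(1+r)^1 + D_2/(1+r)^2 + D_3/(1+r)^3 + TV/(1+r)^3
    = 17654.49735 + 17031.76376 + 16430.99608 + 173699.10142 = 224816.35862

224816.36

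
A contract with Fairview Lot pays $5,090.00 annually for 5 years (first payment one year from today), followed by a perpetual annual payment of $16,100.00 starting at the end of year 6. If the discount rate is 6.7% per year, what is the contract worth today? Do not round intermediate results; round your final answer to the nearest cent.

PV of 5-year annuity: $5,090.00 × [1 − (1+0.067)^−5] / 0.067 = 21038.72209
Perpetuity value at year 5: $16,100.00 / 0.067 = 240298.50746
PV of perpetuity: 240298.50746 / (1+0.067)^5 = 173751.66550
Total PV = 21038.72209 + 173751.66550 = 194790.38758

$194790.39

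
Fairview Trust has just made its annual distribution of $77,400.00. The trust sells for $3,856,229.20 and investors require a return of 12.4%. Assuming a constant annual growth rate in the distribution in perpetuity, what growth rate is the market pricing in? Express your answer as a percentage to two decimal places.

10.19%

P = D₀(1+g)/(r−g) ⇒ P(r−g) = D₀(1+g) ⇒ g(P+D₀) = P·r − D₀
g = (P·r − D₀)/(P + D₀) = ($3,856,229.20×0.124 − $77,400.00) / ($3,856,229.20 + $77,400.00) = 0.101884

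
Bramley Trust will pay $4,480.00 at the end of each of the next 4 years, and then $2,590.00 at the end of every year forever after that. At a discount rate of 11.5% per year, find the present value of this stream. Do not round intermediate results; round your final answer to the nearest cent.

$28323.31

PV of 4-year annuity: $4,480.00 × [1 − (1+0.115)^−4] / 0.115 = 13751.86982
Perpetuity value at year 4: $2,590.00 / 0.115 = 22521.73913
PV of perpetuity: 22521.73913 / (1+0.115)^4 = 14571.43939
Total PV = 13751.86982 + 14571.43939 = 28323.30921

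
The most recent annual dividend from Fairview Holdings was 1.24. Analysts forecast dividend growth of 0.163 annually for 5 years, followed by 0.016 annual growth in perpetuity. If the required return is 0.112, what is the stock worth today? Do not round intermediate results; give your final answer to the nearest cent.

D_1 = 1.44212
D_2 = 1.67719
D_3 = 1.95057
D_4 = 2.26851
D_5 = 2.63828
Terminal value at year 5: TV = D_5×(1+g_2)/(r−g_2) = 2.68049/0.096 = 27.92176
P_0 = D_1/(1+r)^1 + D_2/(1+r)^2 + D_3/(1+r)^3 + D_4/(1+r)^4 + D_5/(1+r)^5 + TV/(1+r)^5
    = 1.29687 + 1.35635 + 1.41856 + 1.48362 + 1.55166 + 16.42173 = 23.52878

23.53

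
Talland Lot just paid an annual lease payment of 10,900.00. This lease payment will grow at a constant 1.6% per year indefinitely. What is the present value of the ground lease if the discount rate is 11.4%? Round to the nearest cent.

113004.08

D₁ = D₀ × (1 + g) = 10,900.00 × 1.016 = 11,074.4000
Growing perpetuity: P = D₁ / (r − g) = 11,074.4000 / (0.114 − 0.016) = 113,004.08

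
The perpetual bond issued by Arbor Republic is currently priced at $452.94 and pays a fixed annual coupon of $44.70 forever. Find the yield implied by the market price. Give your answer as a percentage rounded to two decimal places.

P = C/r ⇒ r = C/P = $44.70/$452.94 = 0.098689

9.87%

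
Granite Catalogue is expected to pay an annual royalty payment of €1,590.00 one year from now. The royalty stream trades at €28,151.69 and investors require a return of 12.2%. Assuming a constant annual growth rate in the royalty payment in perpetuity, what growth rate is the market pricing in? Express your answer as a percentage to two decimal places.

6.55%

P = D₁/(r−g) ⇒ g = r − D₁/P = 0.122 − €1,590.00/€28,151.69 = 0.065520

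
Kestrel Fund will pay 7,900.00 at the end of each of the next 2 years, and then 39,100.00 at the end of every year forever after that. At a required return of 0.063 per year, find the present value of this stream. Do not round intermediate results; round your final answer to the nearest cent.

PV of 2-year annuity: 7,900.00 × [1 − (1+0.063)^−2] / 0.063 = 14423.13904
Perpetuity value at year 2: 39,100.00 / 0.063 = 620634.92063
PV of perpetuity: 620634.92063 / (1+0.063)^2 = 549249.51095
Total PV = 14423.13904 + 549249.51095 = 563672.64999

563672.65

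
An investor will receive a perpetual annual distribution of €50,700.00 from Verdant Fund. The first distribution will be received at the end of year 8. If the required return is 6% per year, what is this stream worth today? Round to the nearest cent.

€561973.26

Value at end of year 7: C / r = €50,700.00 / 0.06 = €845,000.0000
Discount to today: PV = €845,000.0000 / (1 + 0.06)^7 = €845,000.0000 / 1.503630 = €561,973.26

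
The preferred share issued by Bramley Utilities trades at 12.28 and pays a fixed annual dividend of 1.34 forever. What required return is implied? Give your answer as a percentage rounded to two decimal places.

10.91%

P = C/r ⇒ r = C/P = 1.34/12.28 = 0.109121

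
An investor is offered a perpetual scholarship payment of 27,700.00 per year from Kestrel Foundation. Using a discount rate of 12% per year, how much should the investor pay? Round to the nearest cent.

Level perpetuity: PV = C / r = 27,700.00 / 0.12 = 230,833.33

230833.33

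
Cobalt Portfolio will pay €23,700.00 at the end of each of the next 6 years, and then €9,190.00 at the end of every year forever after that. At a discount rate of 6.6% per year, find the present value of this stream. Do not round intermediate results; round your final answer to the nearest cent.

€209267.30

PV of 6-year annuity: €23,700.00 × [1 − (1+0.066)^−6] / 0.066 = 114375.57566
Perpetuity value at year 6: €9,190.00 / 0.066 = 139242.42424
PV of perpetuity: 139242.42424 / (1+0.066)^6 = 94891.72634
Total PV = 114375.57566 + 94891.72634 = 209267.30200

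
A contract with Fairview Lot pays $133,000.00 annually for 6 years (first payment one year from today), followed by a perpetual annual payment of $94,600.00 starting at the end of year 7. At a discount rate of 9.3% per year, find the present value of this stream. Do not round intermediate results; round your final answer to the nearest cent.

$1187933.64

PV of 6-year annuity: $133,000.00 × [1 − (1+0.093)^−6] / 0.093 = 591328.19478
Perpetuity value at year 6: $94,600.00 / 0.093 = 1017204.30108
PV of perpetuity: 1017204.30108 / (1+0.093)^6 = 596605.44975
Total PV = 591328.19478 + 596605.44975 = 1187933.64453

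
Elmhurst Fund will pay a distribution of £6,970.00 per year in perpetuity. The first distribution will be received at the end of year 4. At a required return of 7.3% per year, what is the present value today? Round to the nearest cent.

Value at end of year 3: C / r = £6,970.00 / 0.073 = £95,479.4521
Discount to today: PV = £95,479.4521 / (1 + 0.073)^3 = £95,479.4521 / 1.235376 = £77,287.77

£77287.77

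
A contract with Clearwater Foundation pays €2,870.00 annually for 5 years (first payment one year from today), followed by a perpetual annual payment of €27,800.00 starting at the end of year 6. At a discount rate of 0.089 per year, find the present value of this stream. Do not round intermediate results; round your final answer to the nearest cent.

PV of 5-year annuity: €2,870.00 × [1 − (1+0.089)^−5] / 0.089 = 11192.32455
Perpetuity value at year 5: €27,800.00 / 0.089 = 312359.55056
PV of perpetuity: 312359.55056 / (1+0.089)^5 = 203946.09326
Total PV = 11192.32455 + 203946.09326 = 215138.41781

€215138.42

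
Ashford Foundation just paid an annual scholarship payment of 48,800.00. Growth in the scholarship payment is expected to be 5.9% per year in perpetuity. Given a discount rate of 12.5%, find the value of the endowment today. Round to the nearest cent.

783018.18

D₁ = D₀ × (1 + g) = 48,800.00 × 1.059 = 51,679.2000
Growing perpetuity: P = D₁ / (r − g) = 51,679.2000 / (0.125 − 0.059) = 783,018.18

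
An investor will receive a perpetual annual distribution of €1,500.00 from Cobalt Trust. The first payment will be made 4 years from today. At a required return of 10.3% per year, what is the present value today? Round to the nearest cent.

€10852.44

Value at end of year 3: C / r = €1,500.00 / 0.103 = €14,563.1068
Discount to today: PV = €14,563.1068 / (1 + 0.103)^3 = €14,563.1068 / 1.341920 = €10,852.44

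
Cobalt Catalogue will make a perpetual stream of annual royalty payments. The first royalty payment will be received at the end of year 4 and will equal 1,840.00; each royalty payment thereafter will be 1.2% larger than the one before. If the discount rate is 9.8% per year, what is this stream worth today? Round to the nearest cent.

16162.64

Value at end of year 3: C₁ / (r − g) = 1,840.00 / (0.098 − 0.012) = 21,395.3488
Discount to today: PV = 21,395.3488 / (1 + 0.098)^3 = 21,395.3488 / 1.323753 = 16,162.64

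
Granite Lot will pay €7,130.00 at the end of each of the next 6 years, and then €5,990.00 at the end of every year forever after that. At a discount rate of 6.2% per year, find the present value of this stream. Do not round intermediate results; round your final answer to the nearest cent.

PV of 6-year annuity: €7,130.00 × [1 − (1+0.062)^−6] / 0.062 = 34841.28623
Perpetuity value at year 6: €5,990.00 / 0.062 = 96612.90323
PV of perpetuity: 96612.90323 / (1+0.062)^6 = 67342.31353
Total PV = 34841.28623 + 67342.31353 = 102183.59976

€102183.60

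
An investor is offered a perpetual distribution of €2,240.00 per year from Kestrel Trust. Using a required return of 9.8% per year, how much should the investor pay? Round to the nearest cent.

€22857.14

Level perpetuity: PV = C / r = €2,240.00 / 0.098 = €22,857.14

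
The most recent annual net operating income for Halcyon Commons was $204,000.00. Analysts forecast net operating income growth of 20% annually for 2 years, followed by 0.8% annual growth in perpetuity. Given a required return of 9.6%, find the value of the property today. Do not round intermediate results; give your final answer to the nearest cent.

D_1 = 244800.00000
D_2 = 293760.00000
Terminal value at year 2: TV = D_2×(1+g_2)/(r−g_2) = 296110.08000/0.088 = 3364887.27273
P_0 = D_1/(1+r)^1 + D_2/(1+r)^2 + TV/(1+r)^2
    = 223357.66423 + 244552.18712 + 2801234.14334 = 3269143.99469

$3269143.99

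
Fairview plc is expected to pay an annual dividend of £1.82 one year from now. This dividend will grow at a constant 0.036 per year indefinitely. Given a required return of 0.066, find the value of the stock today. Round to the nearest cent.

£60.67

Growing perpetuity: P = D₁ / (r − g) = £1.8200 / (0.066 − 0.036) = £60.67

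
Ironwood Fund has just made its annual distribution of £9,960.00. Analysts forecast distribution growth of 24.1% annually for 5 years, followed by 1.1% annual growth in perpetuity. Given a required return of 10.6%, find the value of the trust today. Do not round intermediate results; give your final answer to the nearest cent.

D_1 = 12360.36000
D_2 = 15339.20676
D_3 = 19035.95559
D_4 = 23623.62089
D_5 = 29316.91352
Terminal value at year 5: TV = D_5×(1+g_2)/(r−g_2) = 29639.39957/0.095 = 311993.67967
P_0 = D_1/(1+r)^1 + D_2/(1+r)^2 + D_3/(1+r)^3 + D_4/(1+r)^4 + D_5/(1+r)^5 + TV/(1+r)^5
    = 11175.73237 + 12539.85883 + 14070.49260 + 15787.95779 + 17715.05933 + 188525.52609 = 259814.62700

£259814.63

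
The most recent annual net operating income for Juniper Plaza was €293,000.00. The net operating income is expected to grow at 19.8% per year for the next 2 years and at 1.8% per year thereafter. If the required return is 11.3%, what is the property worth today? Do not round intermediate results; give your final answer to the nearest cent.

€4292439.61

D_1 = 351014.00000
D_2 = 420514.77200
Terminal value at year 2: TV = D_2×(1+g_2)/(r−g_2) = 428084.03790/0.095 = 4506147.76733
P_0 = D_1/(1+r)^1 + D_2/(1+r)^2 + TV/(1+r)^2
    = 315376.46002 + 339461.81411 + 3637601.33433 = 4292439.60846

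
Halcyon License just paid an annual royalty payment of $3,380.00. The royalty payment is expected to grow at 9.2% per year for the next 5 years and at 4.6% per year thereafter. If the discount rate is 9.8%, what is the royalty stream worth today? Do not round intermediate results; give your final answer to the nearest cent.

D_1 = 3690.96000
D_2 = 4030.52832
D_3 = 4401.33693
D_4 = 4806.25992
D_5 = 5248.43584
Terminal value at year 5: TV = D_5×(1+g_2)/(r−g_2) = 5489.86388/0.052 = 105574.30546
P_0 = D_1/(1+r)^1 + D_2/(1+r)^2 + D_3/(1+r)^3 + D_4/(1+r)^4 + D_5/(1+r)^5 + TV/(1+r)^5
    = 3361.53005 + 3343.16104 + 3324.89240 + 3306.72359 + 3288.65406 + 66152.54128 = 82777.50242

$82777.50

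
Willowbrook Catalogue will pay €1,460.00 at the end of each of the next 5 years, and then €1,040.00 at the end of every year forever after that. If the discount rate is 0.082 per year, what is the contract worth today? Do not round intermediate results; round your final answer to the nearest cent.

PV of 5-year annuity: €1,460.00 × [1 − (1+0.082)^−5] / 0.082 = 5798.75750
Perpetuity value at year 5: €1,040.00 / 0.082 = 12682.92683
PV of perpetuity: 12682.92683 / (1+0.082)^5 = 8552.30505
Total PV = 5798.75750 + 8552.30505 = 14351.06255

€14351.06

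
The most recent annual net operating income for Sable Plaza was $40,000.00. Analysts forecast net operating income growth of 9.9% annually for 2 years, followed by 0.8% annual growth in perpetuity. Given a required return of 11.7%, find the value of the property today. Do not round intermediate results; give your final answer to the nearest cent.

D_1 = 43960.00000
D_2 = 48312.04000
Terminal value at year 2: TV = D_2×(1+g_2)/(r−g_2) = 48698.53632/0.109 = 446775.56257
P_0 = D_1/(1+r)^1 + D_2/(1+r)^2 + TV/(1+r)^2
    = 39355.41629 + 38721.21979 + 358082.47293 = 436159.10902

$436159.11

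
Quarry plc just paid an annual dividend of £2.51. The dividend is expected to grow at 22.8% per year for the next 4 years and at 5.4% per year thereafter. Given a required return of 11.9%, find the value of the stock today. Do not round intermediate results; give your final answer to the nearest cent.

D_1 = 3.08228
D_2 = 3.78504
D_3 = 4.64803
D_4 = 5.70778
Terminal value at year 4: TV = D_4×(1+g_2)/(r−g_2) = 6.01600/0.065 = 92.55384
P_0 = D_1/(1+r)^1 + D_2/(1+r)^2 + D_3/(1+r)^3 + D_4/(1+r)^4 + TV/(1+r)^4
    = 2.75450 + 3.02281 + 3.31725 + 3.64038 + 59.03018 = 71.76511

£71.77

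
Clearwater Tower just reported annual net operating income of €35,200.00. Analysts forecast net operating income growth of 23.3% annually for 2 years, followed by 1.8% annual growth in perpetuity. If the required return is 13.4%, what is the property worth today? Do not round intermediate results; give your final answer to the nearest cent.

€445088.78

D_1 = 43401.60000
D_2 = 53514.17280
Terminal value at year 2: TV = D_2×(1+g_2)/(r−g_2) = 54477.42791/0.116 = 469632.99923
P_0 = D_1/(1+r)^1 + D_2/(1+r)^2 + TV/(1+r)^2
    = 38273.01587 + 41614.31091 + 365201.45264 = 445088.77942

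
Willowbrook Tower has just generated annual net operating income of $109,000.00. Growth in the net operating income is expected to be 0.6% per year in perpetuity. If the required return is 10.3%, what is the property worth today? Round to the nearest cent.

$1130453.61

D₁ = D₀ × (1 + g) = $109,000.00 × 1.006 = $109,654.0000
Growing perpetuity: P = D₁ / (r − g) = $109,654.0000 / (0.103 − 0.006) = $1,130,453.61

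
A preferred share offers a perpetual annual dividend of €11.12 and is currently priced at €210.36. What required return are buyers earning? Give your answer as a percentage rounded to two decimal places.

5.29%

P = C/r ⇒ r = C/P = €11.12/€210.36 = 0.052862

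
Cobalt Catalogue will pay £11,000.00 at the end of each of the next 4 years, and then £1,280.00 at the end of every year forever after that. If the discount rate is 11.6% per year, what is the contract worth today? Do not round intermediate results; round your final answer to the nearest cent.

PV of 4-year annuity: £11,000.00 × [1 − (1+0.116)^−4] / 0.116 = 33694.27527
Perpetuity value at year 4: £1,280.00 / 0.116 = 11034.48276
PV of perpetuity: 11034.48276 / (1+0.116)^4 = 7113.69436
Total PV = 33694.27527 + 7113.69436 = 40807.96963

£40807.97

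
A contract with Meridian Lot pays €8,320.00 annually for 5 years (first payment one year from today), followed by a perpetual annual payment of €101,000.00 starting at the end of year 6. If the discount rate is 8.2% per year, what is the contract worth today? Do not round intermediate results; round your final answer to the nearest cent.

€863605.37

PV of 5-year annuity: €8,320.00 × [1 − (1+0.082)^−5] / 0.082 = 33044.97426
Perpetuity value at year 5: €101,000.00 / 0.082 = 1231707.31707
PV of perpetuity: 1231707.31707 / (1+0.082)^5 = 830560.39398
Total PV = 33044.97426 + 830560.39398 = 863605.36824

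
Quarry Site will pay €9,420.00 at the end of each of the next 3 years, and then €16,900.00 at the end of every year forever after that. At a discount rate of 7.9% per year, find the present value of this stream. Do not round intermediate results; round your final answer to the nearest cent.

€194612.53

PV of 3-year annuity: €9,420.00 × [1 − (1+0.079)^−3] / 0.079 = 24320.12430
Perpetuity value at year 3: €16,900.00 / 0.079 = 213924.05063
PV of perpetuity: 213924.05063 / (1+0.079)^3 = 170292.40512
Total PV = 24320.12430 + 170292.40512 = 194612.52942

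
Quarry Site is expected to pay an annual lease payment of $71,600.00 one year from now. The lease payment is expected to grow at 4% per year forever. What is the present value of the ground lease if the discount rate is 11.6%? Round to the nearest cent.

Growing perpetuity: P = D₁ / (r − g) = $71,600.0000 / (0.116 − 0.04) = $942,105.26

$942105.26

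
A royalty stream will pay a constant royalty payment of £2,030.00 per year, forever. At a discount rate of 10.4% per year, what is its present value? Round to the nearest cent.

£19519.23

Level perpetuity: PV = C / r = £2,030.00 / 0.104 = £19,519.23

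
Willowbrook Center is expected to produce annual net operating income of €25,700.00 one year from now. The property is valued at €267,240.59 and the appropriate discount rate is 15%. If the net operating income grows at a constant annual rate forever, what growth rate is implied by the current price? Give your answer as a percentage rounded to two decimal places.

P = D₁/(r−g) ⇒ g = r − D₁/P = 0.15 − €25,700.00/€267,240.59 = 0.053832

5.38%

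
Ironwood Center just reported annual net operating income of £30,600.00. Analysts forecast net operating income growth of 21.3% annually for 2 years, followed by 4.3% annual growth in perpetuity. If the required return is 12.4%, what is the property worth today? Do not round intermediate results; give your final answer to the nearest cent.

D_1 = 37117.80000
D_2 = 45023.89140
Terminal value at year 2: TV = D_2×(1+g_2)/(r−g_2) = 46959.91873/0.081 = 579752.08309
P_0 = D_1/(1+r)^1 + D_2/(1+r)^2 + TV/(1+r)^2
    = 33022.95374 + 35637.76057 + 458891.16390 = 527551.87821

£527551.88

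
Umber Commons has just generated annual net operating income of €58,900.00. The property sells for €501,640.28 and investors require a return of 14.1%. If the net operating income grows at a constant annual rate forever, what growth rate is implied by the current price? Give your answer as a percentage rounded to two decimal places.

P = D₀(1+g)/(r−g) ⇒ P(r−g) = D₀(1+g) ⇒ g(P+D₀) = P·r − D₀
g = (P·r − D₀)/(P + D₀) = (€501,640.28×0.141 − €58,900.00) / (€501,640.28 + €58,900.00) = 0.021107

2.11%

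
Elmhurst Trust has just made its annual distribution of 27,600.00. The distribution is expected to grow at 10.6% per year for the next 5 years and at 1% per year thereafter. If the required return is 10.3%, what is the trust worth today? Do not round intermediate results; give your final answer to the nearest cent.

D_1 = 30525.60000
D_2 = 33761.31360
D_3 = 37340.01284
D_4 = 41298.05420
D_5 = 45675.64795
Terminal value at year 5: TV = D_5×(1+g_2)/(r−g_2) = 46132.40443/0.093 = 496047.35944
P_0 = D_1/(1+r)^1 + D_2/(1+r)^2 + D_3/(1+r)^3 + D_4/(1+r)^4 + D_5/(1+r)^5 + TV/(1+r)^5
    = 27675.06800 + 27750.34017 + 27825.81707 + 27901.49925 + 27977.38728 + 303840.44254 = 442970.55430

442970.55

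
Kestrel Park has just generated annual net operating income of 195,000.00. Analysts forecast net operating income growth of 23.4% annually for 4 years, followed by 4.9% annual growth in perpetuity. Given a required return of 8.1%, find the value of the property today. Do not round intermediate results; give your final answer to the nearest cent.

11952604.13

D_1 = 240630.00000
D_2 = 296937.42000
D_3 = 366420.77628
D_4 = 452163.23793
Terminal value at year 4: TV = D_4×(1+g_2)/(r−g_2) = 474319.23659/0.032 = 14822476.14338
P_0 = D_1/(1+r)^1 + D_2/(1+r)^2 + D_3/(1+r)^3 + D_4/(1+r)^4 + TV/(1+r)^4
    = 222599.44496 + 254105.19434 + 290070.12934 + 331125.38353 + 10854703.97899 = 11952604.13115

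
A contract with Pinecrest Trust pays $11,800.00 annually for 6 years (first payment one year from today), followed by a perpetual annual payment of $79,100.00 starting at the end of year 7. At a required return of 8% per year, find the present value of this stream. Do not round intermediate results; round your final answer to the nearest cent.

$677630.20

PV of 6-year annuity: $11,800.00 × [1 − (1+0.08)^−6] / 0.08 = 54549.98003
Perpetuity value at year 6: $79,100.00 / 0.08 = 988750.00000
PV of perpetuity: 988750.00000 / (1+0.08)^6 = 623080.21858
Total PV = 54549.98003 + 623080.21858 = 677630.19862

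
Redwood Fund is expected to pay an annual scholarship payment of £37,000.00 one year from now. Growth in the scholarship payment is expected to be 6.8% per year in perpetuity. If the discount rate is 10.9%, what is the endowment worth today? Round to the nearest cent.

Growing perpetuity: P = D₁ / (r − g) = £37,000.0000 / (0.109 − 0.068) = £902,439.02

£902439.02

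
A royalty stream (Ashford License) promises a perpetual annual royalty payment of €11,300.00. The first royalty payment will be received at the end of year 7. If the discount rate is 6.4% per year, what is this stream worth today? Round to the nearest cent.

Value at end of year 6: C / r = €11,300.00 / 0.064 = €176,562.5000
Discount to today: PV = €176,562.5000 / (1 + 0.064)^6 = €176,562.5000 / 1.450941 = €121,688.27

€121688.27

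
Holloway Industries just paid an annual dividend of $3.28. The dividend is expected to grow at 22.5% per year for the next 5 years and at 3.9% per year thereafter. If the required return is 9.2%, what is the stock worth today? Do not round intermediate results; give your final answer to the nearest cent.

D_1 = 4.01800
D_2 = 4.92205
D_3 = 6.02951
D_4 = 7.38615
D_5 = 9.04804
Terminal value at year 5: TV = D_5×(1+g_2)/(r−g_2) = 9.40091/0.053 = 177.37564
P_0 = D_1/(1+r)^1 + D_2/(1+r)^2 + D_3/(1+r)^3 + D_4/(1+r)^4 + D_5/(1+r)^5 + TV/(1+r)^5
    = 3.67949 + 4.12763 + 4.63035 + 5.19431 + 5.82695 + 114.23016 = 137.68888

$137.69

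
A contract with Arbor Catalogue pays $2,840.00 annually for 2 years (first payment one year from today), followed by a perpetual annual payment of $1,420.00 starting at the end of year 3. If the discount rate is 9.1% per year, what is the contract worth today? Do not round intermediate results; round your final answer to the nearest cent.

$18098.95

PV of 2-year annuity: $2,840.00 × [1 − (1+0.091)^−2] / 0.091 = 4989.10761
Perpetuity value at year 2: $1,420.00 / 0.091 = 15604.39560
PV of perpetuity: 15604.39560 / (1+0.091)^2 = 13109.84180
Total PV = 4989.10761 + 13109.84180 = 18098.94941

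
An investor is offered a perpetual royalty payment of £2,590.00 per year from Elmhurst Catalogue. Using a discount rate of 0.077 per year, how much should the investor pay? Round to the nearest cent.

Level perpetuity: PV = C / r = £2,590.00 / 0.077 = £33,636.36

£33636.36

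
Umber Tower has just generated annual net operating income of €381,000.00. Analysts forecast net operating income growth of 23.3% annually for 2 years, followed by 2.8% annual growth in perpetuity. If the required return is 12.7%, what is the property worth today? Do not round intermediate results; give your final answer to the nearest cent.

D_1 = 469773.00000
D_2 = 579230.10900
Terminal value at year 2: TV = D_2×(1+g_2)/(r−g_2) = 595448.55205/0.099 = 6014631.83891
P_0 = D_1/(1+r)^1 + D_2/(1+r)^2 + TV/(1+r)^2
    = 416834.96007 + 456040.37779 + 4735449.57946 = 5608324.91732

€5608324.92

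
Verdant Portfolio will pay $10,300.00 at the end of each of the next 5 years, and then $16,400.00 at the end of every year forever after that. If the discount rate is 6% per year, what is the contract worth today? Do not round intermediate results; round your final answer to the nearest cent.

$247637.91

PV of 5-year annuity: $10,300.00 × [1 − (1+0.06)^−5] / 0.06 = 43387.34699
Perpetuity value at year 5: $16,400.00 / 0.06 = 273333.33333
PV of perpetuity: 273333.33333 / (1+0.06)^5 = 204250.56725
Total PV = 43387.34699 + 204250.56725 = 247637.91424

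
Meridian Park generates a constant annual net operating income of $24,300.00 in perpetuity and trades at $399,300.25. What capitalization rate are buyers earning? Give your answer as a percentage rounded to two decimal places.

P = C/r ⇒ r = C/P = $24,300.00/$399,300.25 = 0.060856

6.09%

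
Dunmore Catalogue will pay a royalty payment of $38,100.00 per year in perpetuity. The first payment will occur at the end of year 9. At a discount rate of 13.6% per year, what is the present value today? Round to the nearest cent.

$101008.85

Value at end of year 8: C / r = $38,100.00 / 0.136 = $280,147.0588
Discount to today: PV = $280,147.0588 / (1 + 0.136)^8 = $280,147.0588 / 2.773490 = $101,008.85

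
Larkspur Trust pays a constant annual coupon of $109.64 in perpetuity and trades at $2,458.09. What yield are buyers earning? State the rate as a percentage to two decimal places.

P = C/r ⇒ r = C/P = $109.64/$2,458.09 = 0.044604

4.46%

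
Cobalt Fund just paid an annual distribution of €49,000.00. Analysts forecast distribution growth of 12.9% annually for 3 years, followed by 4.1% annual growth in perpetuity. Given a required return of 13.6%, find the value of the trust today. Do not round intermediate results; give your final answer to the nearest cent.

€672267.92

D_1 = 55321.00000
D_2 = 62457.40900
D_3 = 70514.41476
Terminal value at year 3: TV = D_3×(1+g_2)/(r−g_2) = 73405.50577/0.095 = 772689.53438
P_0 = D_1/(1+r)^1 + D_2/(1+r)^2 + D_3/(1+r)^3 + TV/(1+r)^3
    = 48698.06338 + 48397.98729 + 48099.76025 + 527072.10970 = 672267.92062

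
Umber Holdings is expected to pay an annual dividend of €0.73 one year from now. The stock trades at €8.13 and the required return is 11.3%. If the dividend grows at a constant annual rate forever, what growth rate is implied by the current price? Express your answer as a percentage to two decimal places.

2.32%

P = D₁/(r−g) ⇒ g = r − D₁/P = 0.113 − €0.73/€8.13 = 0.023209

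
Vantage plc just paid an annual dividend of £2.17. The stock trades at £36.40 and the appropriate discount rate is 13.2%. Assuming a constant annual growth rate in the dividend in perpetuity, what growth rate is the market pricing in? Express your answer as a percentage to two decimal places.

6.83%

P = D₀(1+g)/(r−g) ⇒ P(r−g) = D₀(1+g) ⇒ g(P+D₀) = P·r − D₀
g = (P·r − D₀)/(P + D₀) = (£36.40×0.132 − £2.17) / (£36.40 + £2.17) = 0.068312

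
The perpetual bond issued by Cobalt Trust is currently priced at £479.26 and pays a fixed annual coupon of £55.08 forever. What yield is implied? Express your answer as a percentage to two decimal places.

P = C/r ⇒ r = C/P = £55.08/£479.26 = 0.114927

11.49%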